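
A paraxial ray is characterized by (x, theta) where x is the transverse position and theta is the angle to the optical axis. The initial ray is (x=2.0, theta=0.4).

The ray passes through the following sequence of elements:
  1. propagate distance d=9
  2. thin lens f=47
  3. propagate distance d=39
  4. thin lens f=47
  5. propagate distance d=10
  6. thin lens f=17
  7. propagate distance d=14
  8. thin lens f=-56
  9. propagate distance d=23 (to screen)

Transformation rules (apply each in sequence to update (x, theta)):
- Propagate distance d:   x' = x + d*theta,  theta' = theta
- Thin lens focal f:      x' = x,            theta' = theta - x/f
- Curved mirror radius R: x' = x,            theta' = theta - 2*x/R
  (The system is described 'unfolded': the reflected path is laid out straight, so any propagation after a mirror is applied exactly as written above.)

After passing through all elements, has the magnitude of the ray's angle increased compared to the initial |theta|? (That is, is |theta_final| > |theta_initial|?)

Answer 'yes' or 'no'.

Initial: x=2.0000 theta=0.4000
After 1 (propagate distance d=9): x=5.6000 theta=0.4000
After 2 (thin lens f=47): x=5.6000 theta=66/235 (≈0.2809)
After 3 (propagate distance d=39): x=778/47 (≈16.5532) theta=66/235 (≈0.2809)
After 4 (thin lens f=47): x=778/47 (≈16.5532) theta=-788/11045 (≈-0.0713)
After 5 (propagate distance d=10): x=34990/2209 (≈15.8397) theta=-788/11045 (≈-0.0713)
After 6 (thin lens f=17): x=34990/2209 (≈15.8397) theta=-188346/187765 (≈-1.0031)
After 7 (propagate distance d=14): x=337306/187765 (≈1.7964) theta=-188346/187765 (≈-1.0031)
After 8 (thin lens f=-56): x=337306/187765 (≈1.7964) theta=-1021007/1051484 (≈-0.9710)
After 9 (propagate distance d=23 (to screen)): x=-107971237/5257420 (≈-20.5369) theta=-1021007/1051484 (≈-0.9710)
|theta_initial|=0.4000 |theta_final|=1021007/1051484 (≈0.9710) -> increased

Answer: yes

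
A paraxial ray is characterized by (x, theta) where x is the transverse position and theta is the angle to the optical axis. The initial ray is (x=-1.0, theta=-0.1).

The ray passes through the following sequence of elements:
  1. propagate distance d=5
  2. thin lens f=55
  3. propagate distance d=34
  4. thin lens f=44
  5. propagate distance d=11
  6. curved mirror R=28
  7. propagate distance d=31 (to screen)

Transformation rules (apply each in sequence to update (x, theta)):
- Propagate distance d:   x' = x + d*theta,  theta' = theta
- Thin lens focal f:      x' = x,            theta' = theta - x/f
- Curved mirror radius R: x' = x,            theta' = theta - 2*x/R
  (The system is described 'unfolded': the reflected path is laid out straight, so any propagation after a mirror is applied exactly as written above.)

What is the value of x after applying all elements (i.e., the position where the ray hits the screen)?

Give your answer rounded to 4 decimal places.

Answer: 5.1339

Derivation:
Initial: x=-1.0000 theta=-0.1000
After 1 (propagate distance d=5): x=-1.5000 theta=-0.1000
After 2 (thin lens f=55): x=-1.5000 theta=-4/55 (≈-0.0727)
After 3 (propagate distance d=34): x=-437/110 (≈-3.9727) theta=-4/55 (≈-0.0727)
After 4 (thin lens f=44): x=-437/110 (≈-3.9727) theta=17/968 (≈0.0176)
After 5 (propagate distance d=11): x=-1663/440 (≈-3.7795) theta=17/968 (≈0.0176)
After 6 (curved mirror R=28): x=-1663/440 (≈-3.7795) theta=19483/67760 (≈0.2875)
After 7 (propagate distance d=31 (to screen)): x=347871/67760 (≈5.1339) theta=19483/67760 (≈0.2875)
Rounded to 4 decimal places: x = 5.1339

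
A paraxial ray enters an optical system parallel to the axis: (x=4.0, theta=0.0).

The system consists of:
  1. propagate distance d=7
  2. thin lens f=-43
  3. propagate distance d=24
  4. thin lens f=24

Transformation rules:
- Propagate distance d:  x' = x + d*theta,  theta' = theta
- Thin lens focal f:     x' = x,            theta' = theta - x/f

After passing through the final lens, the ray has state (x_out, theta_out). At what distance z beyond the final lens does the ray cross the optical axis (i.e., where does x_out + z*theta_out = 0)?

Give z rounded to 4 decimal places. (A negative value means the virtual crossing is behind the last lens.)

Answer: 37.3953

Derivation:
Initial: x=4.0000 theta=0.0000
After 1 (propagate distance d=7): x=4.0000 theta=0.0000
After 2 (thin lens f=-43): x=4.0000 theta=4/43 (≈0.0930)
After 3 (propagate distance d=24): x=268/43 (≈6.2326) theta=4/43 (≈0.0930)
After 4 (thin lens f=24): x=268/43 (≈6.2326) theta=-1/6 (≈-0.1667)
z_focus = -x_out/theta_out = -(268/43)/(-1/6) = 1608/43 ≈ 37.3953
Rounded to 4 decimal places: z = 37.3953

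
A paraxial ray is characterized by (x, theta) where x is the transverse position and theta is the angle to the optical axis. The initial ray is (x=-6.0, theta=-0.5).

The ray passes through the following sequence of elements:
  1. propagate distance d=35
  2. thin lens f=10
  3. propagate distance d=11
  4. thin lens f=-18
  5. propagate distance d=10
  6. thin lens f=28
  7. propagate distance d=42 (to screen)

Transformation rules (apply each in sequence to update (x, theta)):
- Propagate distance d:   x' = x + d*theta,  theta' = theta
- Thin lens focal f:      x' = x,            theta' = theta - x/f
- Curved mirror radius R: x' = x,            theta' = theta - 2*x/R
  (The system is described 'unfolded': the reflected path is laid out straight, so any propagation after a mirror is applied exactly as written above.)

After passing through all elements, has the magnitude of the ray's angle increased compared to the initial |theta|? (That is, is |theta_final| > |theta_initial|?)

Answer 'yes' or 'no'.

Answer: yes

Derivation:
Initial: x=-6.0000 theta=-0.5000
After 1 (propagate distance d=35): x=-23.5000 theta=-0.5000
After 2 (thin lens f=10): x=-23.5000 theta=1.8500
After 3 (propagate distance d=11): x=-3.1500 theta=1.8500
After 4 (thin lens f=-18): x=-3.1500 theta=1.6750
After 5 (propagate distance d=10): x=13.6000 theta=1.6750
After 6 (thin lens f=28): x=13.6000 theta=333/280 (≈1.1893)
After 7 (propagate distance d=42 (to screen)): x=63.5500 theta=333/280 (≈1.1893)
|theta_initial|=0.5000 |theta_final|=333/280 (≈1.1893) -> increased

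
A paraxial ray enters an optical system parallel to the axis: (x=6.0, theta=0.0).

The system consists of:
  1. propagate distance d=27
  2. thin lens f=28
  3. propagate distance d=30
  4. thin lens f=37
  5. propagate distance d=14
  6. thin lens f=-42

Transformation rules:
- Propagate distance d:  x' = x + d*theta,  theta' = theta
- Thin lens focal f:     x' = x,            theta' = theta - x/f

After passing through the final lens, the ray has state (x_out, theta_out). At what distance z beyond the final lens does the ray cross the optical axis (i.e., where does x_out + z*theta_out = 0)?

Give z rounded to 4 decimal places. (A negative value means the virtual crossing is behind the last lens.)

Answer: -11.6460

Derivation:
Initial: x=6.0000 theta=0.0000
After 1 (propagate distance d=27): x=6.0000 theta=0.0000
After 2 (thin lens f=28): x=6.0000 theta=-3/14 (≈-0.2143)
After 3 (propagate distance d=30): x=-3/7 (≈-0.4286) theta=-3/14 (≈-0.2143)
After 4 (thin lens f=37): x=-3/7 (≈-0.4286) theta=-15/74 (≈-0.2027)
After 5 (propagate distance d=14): x=-846/259 (≈-3.2664) theta=-15/74 (≈-0.2027)
After 6 (thin lens f=-42): x=-846/259 (≈-3.2664) theta=-1017/3626 (≈-0.2805)
z_focus = -x_out/theta_out = -(-846/259)/(-1017/3626) = -1316/113 ≈ -11.6460
Rounded to 4 decimal places: z = -11.6460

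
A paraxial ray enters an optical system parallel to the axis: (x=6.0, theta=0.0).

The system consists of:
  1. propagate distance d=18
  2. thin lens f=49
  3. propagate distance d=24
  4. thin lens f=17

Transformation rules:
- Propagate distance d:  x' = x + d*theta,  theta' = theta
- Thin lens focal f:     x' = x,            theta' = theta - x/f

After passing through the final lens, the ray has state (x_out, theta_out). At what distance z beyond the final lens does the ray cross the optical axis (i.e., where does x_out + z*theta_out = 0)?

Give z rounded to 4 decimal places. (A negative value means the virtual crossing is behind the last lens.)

Answer: 10.1190

Derivation:
Initial: x=6.0000 theta=0.0000
After 1 (propagate distance d=18): x=6.0000 theta=0.0000
After 2 (thin lens f=49): x=6.0000 theta=-6/49 (≈-0.1224)
After 3 (propagate distance d=24): x=150/49 (≈3.0612) theta=-6/49 (≈-0.1224)
After 4 (thin lens f=17): x=150/49 (≈3.0612) theta=-36/119 (≈-0.3025)
z_focus = -x_out/theta_out = -(150/49)/(-36/119) = 425/42 ≈ 10.1190
Rounded to 4 decimal places: z = 10.1190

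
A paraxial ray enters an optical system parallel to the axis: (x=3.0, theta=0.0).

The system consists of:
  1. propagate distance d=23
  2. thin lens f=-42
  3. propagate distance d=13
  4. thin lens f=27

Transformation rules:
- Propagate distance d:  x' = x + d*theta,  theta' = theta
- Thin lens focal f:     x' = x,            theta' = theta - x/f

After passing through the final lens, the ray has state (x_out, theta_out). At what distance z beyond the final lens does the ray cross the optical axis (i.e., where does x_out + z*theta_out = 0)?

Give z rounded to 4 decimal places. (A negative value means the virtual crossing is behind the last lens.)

Initial: x=3.0000 theta=0.0000
After 1 (propagate distance d=23): x=3.0000 theta=0.0000
After 2 (thin lens f=-42): x=3.0000 theta=1/14 (≈0.0714)
After 3 (propagate distance d=13): x=55/14 (≈3.9286) theta=1/14 (≈0.0714)
After 4 (thin lens f=27): x=55/14 (≈3.9286) theta=-2/27 (≈-0.0741)
z_focus = -x_out/theta_out = -(55/14)/(-2/27) = 1485/28 ≈ 53.0357
Rounded to 4 decimal places: z = 53.0357

Answer: 53.0357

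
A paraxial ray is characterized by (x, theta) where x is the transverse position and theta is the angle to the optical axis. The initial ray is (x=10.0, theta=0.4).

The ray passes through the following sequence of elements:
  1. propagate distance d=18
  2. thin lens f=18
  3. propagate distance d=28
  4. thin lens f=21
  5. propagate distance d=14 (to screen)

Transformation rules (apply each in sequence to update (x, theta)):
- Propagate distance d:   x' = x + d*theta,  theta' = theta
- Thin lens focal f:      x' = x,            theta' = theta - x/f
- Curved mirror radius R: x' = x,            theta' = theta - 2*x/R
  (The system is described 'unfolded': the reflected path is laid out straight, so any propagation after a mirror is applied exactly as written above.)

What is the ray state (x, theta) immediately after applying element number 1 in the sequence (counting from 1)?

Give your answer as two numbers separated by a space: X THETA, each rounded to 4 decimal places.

Initial: x=10.0000 theta=0.4000
After 1 (propagate distance d=18): x=17.2000 theta=0.4000
Rounded to 4 decimal places: x = 17.2000, theta = 0.4000

Answer: 17.2000 0.4000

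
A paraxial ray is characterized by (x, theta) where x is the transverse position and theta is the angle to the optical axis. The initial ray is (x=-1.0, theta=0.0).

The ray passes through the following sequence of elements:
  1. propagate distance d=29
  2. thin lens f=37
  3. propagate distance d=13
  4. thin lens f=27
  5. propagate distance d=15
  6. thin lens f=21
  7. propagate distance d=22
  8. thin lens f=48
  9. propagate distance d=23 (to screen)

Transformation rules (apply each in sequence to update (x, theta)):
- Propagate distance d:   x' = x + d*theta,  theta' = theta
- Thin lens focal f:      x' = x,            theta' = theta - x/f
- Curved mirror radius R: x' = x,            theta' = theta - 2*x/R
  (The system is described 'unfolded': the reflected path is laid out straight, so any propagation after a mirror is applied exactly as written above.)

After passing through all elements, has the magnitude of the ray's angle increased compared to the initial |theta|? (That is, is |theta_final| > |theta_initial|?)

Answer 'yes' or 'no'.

Answer: yes

Derivation:
Initial: x=-1.0000 theta=0.0000
After 1 (propagate distance d=29): x=-1.0000 theta=0.0000
After 2 (thin lens f=37): x=-1.0000 theta=1/37 (≈0.0270)
After 3 (propagate distance d=13): x=-24/37 (≈-0.6486) theta=1/37 (≈0.0270)
After 4 (thin lens f=27): x=-24/37 (≈-0.6486) theta=17/333 (≈0.0511)
After 5 (propagate distance d=15): x=13/111 (≈0.1171) theta=17/333 (≈0.0511)
After 6 (thin lens f=21): x=13/111 (≈0.1171) theta=106/2331 (≈0.0455)
After 7 (propagate distance d=22): x=2605/2331 (≈1.1175) theta=106/2331 (≈0.0455)
After 8 (thin lens f=48): x=2605/2331 (≈1.1175) theta=2483/111888 (≈0.0222)
After 9 (propagate distance d=23 (to screen)): x=182149/111888 (≈1.6280) theta=2483/111888 (≈0.0222)
|theta_initial|=0.0000 |theta_final|=2483/111888 (≈0.0222) -> increased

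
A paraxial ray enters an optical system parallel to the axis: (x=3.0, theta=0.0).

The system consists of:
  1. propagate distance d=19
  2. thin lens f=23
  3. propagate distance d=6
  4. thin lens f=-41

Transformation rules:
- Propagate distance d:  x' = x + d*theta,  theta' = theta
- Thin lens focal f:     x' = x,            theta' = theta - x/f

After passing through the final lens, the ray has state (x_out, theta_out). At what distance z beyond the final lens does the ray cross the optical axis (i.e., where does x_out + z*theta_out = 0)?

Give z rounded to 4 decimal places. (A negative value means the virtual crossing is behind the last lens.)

Initial: x=3.0000 theta=0.0000
After 1 (propagate distance d=19): x=3.0000 theta=0.0000
After 2 (thin lens f=23): x=3.0000 theta=-3/23 (≈-0.1304)
After 3 (propagate distance d=6): x=51/23 (≈2.2174) theta=-3/23 (≈-0.1304)
After 4 (thin lens f=-41): x=51/23 (≈2.2174) theta=-72/943 (≈-0.0764)
z_focus = -x_out/theta_out = -(51/23)/(-72/943) = 697/24 ≈ 29.0417
Rounded to 4 decimal places: z = 29.0417

Answer: 29.0417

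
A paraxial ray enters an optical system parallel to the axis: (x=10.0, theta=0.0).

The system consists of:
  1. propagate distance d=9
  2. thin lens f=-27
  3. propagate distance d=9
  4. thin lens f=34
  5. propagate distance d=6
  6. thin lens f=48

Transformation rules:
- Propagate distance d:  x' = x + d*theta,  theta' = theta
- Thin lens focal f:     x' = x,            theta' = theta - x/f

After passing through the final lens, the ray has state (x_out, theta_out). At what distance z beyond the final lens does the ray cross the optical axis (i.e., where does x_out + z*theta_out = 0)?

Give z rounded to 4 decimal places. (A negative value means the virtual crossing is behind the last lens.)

Initial: x=10.0000 theta=0.0000
After 1 (propagate distance d=9): x=10.0000 theta=0.0000
After 2 (thin lens f=-27): x=10.0000 theta=10/27 (≈0.3704)
After 3 (propagate distance d=9): x=40/3 (≈13.3333) theta=10/27 (≈0.3704)
After 4 (thin lens f=34): x=40/3 (≈13.3333) theta=-10/459 (≈-0.0218)
After 5 (propagate distance d=6): x=2020/153 (≈13.2026) theta=-10/459 (≈-0.0218)
After 6 (thin lens f=48): x=2020/153 (≈13.2026) theta=-545/1836 (≈-0.2968)
z_focus = -x_out/theta_out = -(2020/153)/(-545/1836) = 4848/109 ≈ 44.4771
Rounded to 4 decimal places: z = 44.4771

Answer: 44.4771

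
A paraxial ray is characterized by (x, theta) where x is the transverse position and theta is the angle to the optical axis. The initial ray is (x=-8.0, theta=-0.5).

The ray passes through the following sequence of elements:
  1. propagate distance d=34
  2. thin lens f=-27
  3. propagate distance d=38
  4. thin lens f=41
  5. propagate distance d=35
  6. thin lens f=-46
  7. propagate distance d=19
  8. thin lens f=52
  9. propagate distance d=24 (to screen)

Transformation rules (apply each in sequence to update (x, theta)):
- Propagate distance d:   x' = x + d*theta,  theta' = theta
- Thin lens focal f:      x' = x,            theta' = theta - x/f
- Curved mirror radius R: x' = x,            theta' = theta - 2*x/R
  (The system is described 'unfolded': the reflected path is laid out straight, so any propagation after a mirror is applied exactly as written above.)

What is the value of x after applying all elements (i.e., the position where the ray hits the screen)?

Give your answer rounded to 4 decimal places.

Answer: -61.5737

Derivation:
Initial: x=-8.0000 theta=-0.5000
After 1 (propagate distance d=34): x=-25.0000 theta=-0.5000
After 2 (thin lens f=-27): x=-25.0000 theta=-77/54 (≈-1.4259)
After 3 (propagate distance d=38): x=-2138/27 (≈-79.1852) theta=-77/54 (≈-1.4259)
After 4 (thin lens f=41): x=-2138/27 (≈-79.1852) theta=373/738 (≈0.5054)
After 5 (propagate distance d=35): x=-136151/2214 (≈-61.4955) theta=373/738 (≈0.5054)
After 6 (thin lens f=-46): x=-136151/2214 (≈-61.4955) theta=-84677/101844 (≈-0.8314)
After 7 (propagate distance d=19): x=-7871809/101844 (≈-77.2928) theta=-84677/101844 (≈-0.8314)
After 8 (thin lens f=52): x=-7871809/101844 (≈-77.2928) theta=3468605/5295888 (≈0.6550)
After 9 (propagate distance d=24 (to screen)): x=-81521887/1323972 (≈-61.5737) theta=3468605/5295888 (≈0.6550)
Rounded to 4 decimal places: x = -61.5737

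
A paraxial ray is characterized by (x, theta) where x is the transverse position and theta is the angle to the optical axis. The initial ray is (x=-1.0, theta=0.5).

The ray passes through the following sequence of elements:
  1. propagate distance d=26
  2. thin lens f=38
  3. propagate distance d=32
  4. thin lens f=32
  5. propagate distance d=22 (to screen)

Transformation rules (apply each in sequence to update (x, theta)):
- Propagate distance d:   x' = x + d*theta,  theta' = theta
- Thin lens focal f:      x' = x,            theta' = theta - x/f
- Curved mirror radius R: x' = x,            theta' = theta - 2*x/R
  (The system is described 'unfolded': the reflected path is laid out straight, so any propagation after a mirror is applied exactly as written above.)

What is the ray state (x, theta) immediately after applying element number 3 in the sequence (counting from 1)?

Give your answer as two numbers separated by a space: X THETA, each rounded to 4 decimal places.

Initial: x=-1.0000 theta=0.5000
After 1 (propagate distance d=26): x=12.0000 theta=0.5000
After 2 (thin lens f=38): x=12.0000 theta=7/38 (≈0.1842)
After 3 (propagate distance d=32): x=340/19 (≈17.8947) theta=7/38 (≈0.1842)
Rounded to 4 decimal places: x = 17.8947, theta = 0.1842

Answer: 17.8947 0.1842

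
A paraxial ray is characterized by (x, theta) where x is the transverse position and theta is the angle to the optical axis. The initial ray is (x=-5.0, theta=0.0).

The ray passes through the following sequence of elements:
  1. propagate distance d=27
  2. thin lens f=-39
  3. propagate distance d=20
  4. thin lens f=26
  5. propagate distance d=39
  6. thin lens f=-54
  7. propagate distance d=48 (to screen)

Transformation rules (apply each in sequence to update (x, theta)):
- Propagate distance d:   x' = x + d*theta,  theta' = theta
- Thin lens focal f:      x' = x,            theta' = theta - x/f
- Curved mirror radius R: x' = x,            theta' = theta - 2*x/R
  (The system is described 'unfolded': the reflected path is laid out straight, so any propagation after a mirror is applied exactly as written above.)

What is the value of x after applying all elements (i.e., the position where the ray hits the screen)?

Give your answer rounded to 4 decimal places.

Answer: 5.5101

Derivation:
Initial: x=-5.0000 theta=0.0000
After 1 (propagate distance d=27): x=-5.0000 theta=0.0000
After 2 (thin lens f=-39): x=-5.0000 theta=-5/39 (≈-0.1282)
After 3 (propagate distance d=20): x=-295/39 (≈-7.5641) theta=-5/39 (≈-0.1282)
After 4 (thin lens f=26): x=-295/39 (≈-7.5641) theta=55/338 (≈0.1627)
After 5 (propagate distance d=39): x=-95/78 (≈-1.2179) theta=55/338 (≈0.1627)
After 6 (thin lens f=-54): x=-95/78 (≈-1.2179) theta=7675/54756 (≈0.1402)
After 7 (propagate distance d=48 (to screen)): x=50285/9126 (≈5.5101) theta=7675/54756 (≈0.1402)
Rounded to 4 decimal places: x = 5.5101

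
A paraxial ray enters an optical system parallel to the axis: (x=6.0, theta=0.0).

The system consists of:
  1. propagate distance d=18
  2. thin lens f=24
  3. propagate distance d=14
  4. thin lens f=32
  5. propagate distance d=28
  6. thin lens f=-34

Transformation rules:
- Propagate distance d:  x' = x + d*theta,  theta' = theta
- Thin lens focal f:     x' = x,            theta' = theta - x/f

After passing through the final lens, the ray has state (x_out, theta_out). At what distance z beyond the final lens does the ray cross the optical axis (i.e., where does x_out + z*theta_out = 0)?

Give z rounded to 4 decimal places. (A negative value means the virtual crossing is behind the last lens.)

Initial: x=6.0000 theta=0.0000
After 1 (propagate distance d=18): x=6.0000 theta=0.0000
After 2 (thin lens f=24): x=6.0000 theta=-0.2500
After 3 (propagate distance d=14): x=2.5000 theta=-0.2500
After 4 (thin lens f=32): x=2.5000 theta=-21/64 (≈-0.3281)
After 5 (propagate distance d=28): x=-6.6875 theta=-21/64 (≈-0.3281)
After 6 (thin lens f=-34): x=-6.6875 theta=-571/1088 (≈-0.5248)
z_focus = -x_out/theta_out = -(-6.6875)/(-571/1088) = -7276/571 ≈ -12.7426
Rounded to 4 decimal places: z = -12.7426

Answer: -12.7426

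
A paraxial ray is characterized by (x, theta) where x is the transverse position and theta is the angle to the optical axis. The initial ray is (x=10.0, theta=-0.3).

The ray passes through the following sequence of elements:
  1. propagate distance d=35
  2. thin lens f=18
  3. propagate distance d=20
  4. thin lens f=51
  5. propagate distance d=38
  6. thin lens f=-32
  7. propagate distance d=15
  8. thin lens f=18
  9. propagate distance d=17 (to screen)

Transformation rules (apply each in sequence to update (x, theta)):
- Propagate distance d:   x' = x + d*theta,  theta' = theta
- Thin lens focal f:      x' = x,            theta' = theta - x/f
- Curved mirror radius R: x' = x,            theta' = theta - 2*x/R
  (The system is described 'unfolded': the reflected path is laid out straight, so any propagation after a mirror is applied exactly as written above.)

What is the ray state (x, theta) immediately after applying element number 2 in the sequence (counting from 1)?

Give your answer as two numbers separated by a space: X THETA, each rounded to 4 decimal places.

Initial: x=10.0000 theta=-0.3000
After 1 (propagate distance d=35): x=-0.5000 theta=-0.3000
After 2 (thin lens f=18): x=-0.5000 theta=-49/180 (≈-0.2722)
Rounded to 4 decimal places: x = -0.5000, theta = -0.2722

Answer: -0.5000 -0.2722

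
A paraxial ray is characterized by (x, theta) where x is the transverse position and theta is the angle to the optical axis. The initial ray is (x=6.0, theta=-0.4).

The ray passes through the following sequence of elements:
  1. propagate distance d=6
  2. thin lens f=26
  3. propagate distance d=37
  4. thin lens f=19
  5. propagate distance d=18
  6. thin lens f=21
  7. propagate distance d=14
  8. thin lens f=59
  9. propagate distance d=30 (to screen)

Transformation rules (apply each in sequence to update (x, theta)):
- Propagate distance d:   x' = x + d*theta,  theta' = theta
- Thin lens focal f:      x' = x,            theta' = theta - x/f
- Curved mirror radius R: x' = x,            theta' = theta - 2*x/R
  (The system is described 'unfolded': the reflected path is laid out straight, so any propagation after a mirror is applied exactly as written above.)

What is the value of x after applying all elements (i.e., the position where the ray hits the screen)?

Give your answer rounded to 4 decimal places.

Answer: 25.1706

Derivation:
Initial: x=6.0000 theta=-0.4000
After 1 (propagate distance d=6): x=3.6000 theta=-0.4000
After 2 (thin lens f=26): x=3.6000 theta=-7/13 (≈-0.5385)
After 3 (propagate distance d=37): x=-1061/65 (≈-16.3231) theta=-7/13 (≈-0.5385)
After 4 (thin lens f=19): x=-1061/65 (≈-16.3231) theta=396/1235 (≈0.3206)
After 5 (propagate distance d=18): x=-13031/1235 (≈-10.5514) theta=396/1235 (≈0.3206)
After 6 (thin lens f=21): x=-13031/1235 (≈-10.5514) theta=21347/25935 (≈0.8231)
After 7 (propagate distance d=14): x=277/285 (≈0.9719) theta=21347/25935 (≈0.8231)
After 8 (thin lens f=59): x=277/285 (≈0.9719) theta=411422/510055 (≈0.8066)
After 9 (propagate distance d=30 (to screen)): x=38515193/1530165 (≈25.1706) theta=411422/510055 (≈0.8066)
Rounded to 4 decimal places: x = 25.1706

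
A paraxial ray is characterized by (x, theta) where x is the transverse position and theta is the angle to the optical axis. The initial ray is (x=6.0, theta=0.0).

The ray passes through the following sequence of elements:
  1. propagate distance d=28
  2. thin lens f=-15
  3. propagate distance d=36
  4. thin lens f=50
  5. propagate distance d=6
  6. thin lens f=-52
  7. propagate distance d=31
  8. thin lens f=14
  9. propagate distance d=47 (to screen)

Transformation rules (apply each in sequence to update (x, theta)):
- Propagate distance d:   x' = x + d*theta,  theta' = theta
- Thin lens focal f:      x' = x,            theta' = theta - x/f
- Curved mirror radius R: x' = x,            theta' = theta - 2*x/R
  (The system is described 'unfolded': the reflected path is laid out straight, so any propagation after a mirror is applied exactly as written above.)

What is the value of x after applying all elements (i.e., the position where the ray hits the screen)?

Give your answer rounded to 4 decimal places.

Initial: x=6.0000 theta=0.0000
After 1 (propagate distance d=28): x=6.0000 theta=0.0000
After 2 (thin lens f=-15): x=6.0000 theta=0.4000
After 3 (propagate distance d=36): x=20.4000 theta=0.4000
After 4 (thin lens f=50): x=20.4000 theta=-0.0080
After 5 (propagate distance d=6): x=20.3520 theta=-0.0080
After 6 (thin lens f=-52): x=20.3520 theta=623/1625 (≈0.3834)
After 7 (propagate distance d=31): x=10477/325 (≈32.2369) theta=623/1625 (≈0.3834)
After 8 (thin lens f=14): x=10477/325 (≈32.2369) theta=-43663/22750 (≈-1.9193)
After 9 (propagate distance d=47 (to screen)): x=-1318771/22750 (≈-57.9680) theta=-43663/22750 (≈-1.9193)
Rounded to 4 decimal places: x = -57.9680

Answer: -57.9680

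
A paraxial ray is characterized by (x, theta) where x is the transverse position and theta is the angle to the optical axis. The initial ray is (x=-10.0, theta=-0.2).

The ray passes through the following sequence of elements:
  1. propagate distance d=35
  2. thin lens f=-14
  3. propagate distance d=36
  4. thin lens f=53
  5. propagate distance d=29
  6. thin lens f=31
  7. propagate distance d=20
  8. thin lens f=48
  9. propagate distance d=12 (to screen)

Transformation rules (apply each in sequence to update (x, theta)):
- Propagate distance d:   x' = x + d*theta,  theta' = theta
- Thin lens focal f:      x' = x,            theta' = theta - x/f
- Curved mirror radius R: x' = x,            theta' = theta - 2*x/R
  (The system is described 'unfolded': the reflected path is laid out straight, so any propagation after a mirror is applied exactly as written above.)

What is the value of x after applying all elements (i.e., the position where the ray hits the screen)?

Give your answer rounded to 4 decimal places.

Initial: x=-10.0000 theta=-0.2000
After 1 (propagate distance d=35): x=-17.0000 theta=-0.2000
After 2 (thin lens f=-14): x=-17.0000 theta=-99/70 (≈-1.4143)
After 3 (propagate distance d=36): x=-2377/35 (≈-67.9143) theta=-99/70 (≈-1.4143)
After 4 (thin lens f=53): x=-2377/35 (≈-67.9143) theta=-493/3710 (≈-0.1329)
After 5 (propagate distance d=29): x=-38037/530 (≈-71.7679) theta=-493/3710 (≈-0.1329)
After 6 (thin lens f=31): x=-38037/530 (≈-71.7679) theta=4048/1855 (≈2.1822)
After 7 (propagate distance d=20): x=-104339/3710 (≈-28.1237) theta=4048/1855 (≈2.1822)
After 8 (thin lens f=48): x=-104339/3710 (≈-28.1237) theta=70421/25440 (≈2.7681)
After 9 (propagate distance d=12 (to screen)): x=75591/14840 (≈5.0937) theta=70421/25440 (≈2.7681)
Rounded to 4 decimal places: x = 5.0937

Answer: 5.0937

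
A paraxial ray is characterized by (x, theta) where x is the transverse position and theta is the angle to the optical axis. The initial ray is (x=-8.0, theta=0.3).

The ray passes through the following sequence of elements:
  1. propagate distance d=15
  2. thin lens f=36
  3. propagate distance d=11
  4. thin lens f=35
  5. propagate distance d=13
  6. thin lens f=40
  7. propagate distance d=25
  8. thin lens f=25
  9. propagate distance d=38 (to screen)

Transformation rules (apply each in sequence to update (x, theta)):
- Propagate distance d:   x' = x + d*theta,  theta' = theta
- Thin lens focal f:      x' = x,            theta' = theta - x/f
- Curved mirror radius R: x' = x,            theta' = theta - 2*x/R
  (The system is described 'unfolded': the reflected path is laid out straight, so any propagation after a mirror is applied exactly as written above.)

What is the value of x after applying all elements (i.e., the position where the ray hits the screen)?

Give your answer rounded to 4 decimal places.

Initial: x=-8.0000 theta=0.3000
After 1 (propagate distance d=15): x=-3.5000 theta=0.3000
After 2 (thin lens f=36): x=-3.5000 theta=143/360 (≈0.3972)
After 3 (propagate distance d=11): x=313/360 (≈0.8694) theta=143/360 (≈0.3972)
After 4 (thin lens f=35): x=313/360 (≈0.8694) theta=391/1050 (≈0.3724)
After 5 (propagate distance d=13): x=71951/12600 (≈5.7104) theta=391/1050 (≈0.3724)
After 6 (thin lens f=40): x=71951/12600 (≈5.7104) theta=115729/504000 (≈0.2296)
After 7 (propagate distance d=25): x=384751/33600 (≈11.4509) theta=115729/504000 (≈0.2296)
After 8 (thin lens f=25): x=384751/33600 (≈11.4509) theta=-71951/315000 (≈-0.2284)
After 9 (propagate distance d=38 (to screen)): x=997603/360000 (≈2.7711) theta=-71951/315000 (≈-0.2284)
Rounded to 4 decimal places: x = 2.7711

Answer: 2.7711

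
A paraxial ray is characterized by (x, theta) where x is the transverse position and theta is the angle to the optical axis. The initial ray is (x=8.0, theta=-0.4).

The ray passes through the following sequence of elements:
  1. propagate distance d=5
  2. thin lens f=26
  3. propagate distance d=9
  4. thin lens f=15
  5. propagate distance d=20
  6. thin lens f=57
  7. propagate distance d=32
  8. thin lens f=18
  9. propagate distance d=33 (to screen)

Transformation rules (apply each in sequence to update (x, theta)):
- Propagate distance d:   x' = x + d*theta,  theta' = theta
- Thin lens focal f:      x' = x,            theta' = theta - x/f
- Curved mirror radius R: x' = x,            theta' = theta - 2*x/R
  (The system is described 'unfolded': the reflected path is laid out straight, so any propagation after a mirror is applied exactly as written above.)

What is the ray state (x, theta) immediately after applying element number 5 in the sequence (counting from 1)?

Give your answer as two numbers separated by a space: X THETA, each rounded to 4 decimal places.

Initial: x=8.0000 theta=-0.4000
After 1 (propagate distance d=5): x=6.0000 theta=-0.4000
After 2 (thin lens f=26): x=6.0000 theta=-41/65 (≈-0.6308)
After 3 (propagate distance d=9): x=21/65 (≈0.3231) theta=-41/65 (≈-0.6308)
After 4 (thin lens f=15): x=21/65 (≈0.3231) theta=-212/325 (≈-0.6523)
After 5 (propagate distance d=20): x=-827/65 (≈-12.7231) theta=-212/325 (≈-0.6523)
Rounded to 4 decimal places: x = -12.7231, theta = -0.6523

Answer: -12.7231 -0.6523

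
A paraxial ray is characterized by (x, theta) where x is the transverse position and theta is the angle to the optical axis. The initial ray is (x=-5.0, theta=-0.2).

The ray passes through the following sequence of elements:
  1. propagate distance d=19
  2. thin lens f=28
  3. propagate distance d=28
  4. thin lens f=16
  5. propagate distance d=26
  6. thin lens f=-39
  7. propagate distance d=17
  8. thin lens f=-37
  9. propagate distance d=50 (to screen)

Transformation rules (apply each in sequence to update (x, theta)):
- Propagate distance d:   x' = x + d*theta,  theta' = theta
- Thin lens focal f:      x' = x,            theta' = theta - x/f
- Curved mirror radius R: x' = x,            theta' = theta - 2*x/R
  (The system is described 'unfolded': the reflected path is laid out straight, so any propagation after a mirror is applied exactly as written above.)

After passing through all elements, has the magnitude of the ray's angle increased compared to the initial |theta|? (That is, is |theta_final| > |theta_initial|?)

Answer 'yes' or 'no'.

Answer: yes

Derivation:
Initial: x=-5.0000 theta=-0.2000
After 1 (propagate distance d=19): x=-8.8000 theta=-0.2000
After 2 (thin lens f=28): x=-8.8000 theta=4/35 (≈0.1143)
After 3 (propagate distance d=28): x=-5.6000 theta=4/35 (≈0.1143)
After 4 (thin lens f=16): x=-5.6000 theta=13/28 (≈0.4643)
After 5 (propagate distance d=26): x=453/70 (≈6.4714) theta=13/28 (≈0.4643)
After 6 (thin lens f=-39): x=453/70 (≈6.4714) theta=1147/1820 (≈0.6302)
After 7 (propagate distance d=17): x=31277/1820 (≈17.1852) theta=1147/1820 (≈0.6302)
After 8 (thin lens f=-37): x=31277/1820 (≈17.1852) theta=18429/16835 (≈1.0947)
After 9 (propagate distance d=50 (to screen)): x=4843049/67340 (≈71.9193) theta=18429/16835 (≈1.0947)
|theta_initial|=0.2000 |theta_final|=18429/16835 (≈1.0947) -> increased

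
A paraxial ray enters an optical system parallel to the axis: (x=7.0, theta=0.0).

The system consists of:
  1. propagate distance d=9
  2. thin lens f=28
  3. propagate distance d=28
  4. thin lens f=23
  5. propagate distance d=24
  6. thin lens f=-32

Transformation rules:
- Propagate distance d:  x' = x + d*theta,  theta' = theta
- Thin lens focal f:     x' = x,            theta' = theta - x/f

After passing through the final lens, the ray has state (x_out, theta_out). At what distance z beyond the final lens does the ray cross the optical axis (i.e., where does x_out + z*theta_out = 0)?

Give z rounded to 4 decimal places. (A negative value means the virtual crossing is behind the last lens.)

Initial: x=7.0000 theta=0.0000
After 1 (propagate distance d=9): x=7.0000 theta=0.0000
After 2 (thin lens f=28): x=7.0000 theta=-0.2500
After 3 (propagate distance d=28): x=0.0000 theta=-0.2500
After 4 (thin lens f=23): x=0.0000 theta=-0.2500
After 5 (propagate distance d=24): x=-6.0000 theta=-0.2500
After 6 (thin lens f=-32): x=-6.0000 theta=-0.4375
z_focus = -x_out/theta_out = -(-6.0000)/(-0.4375) = -96/7 ≈ -13.7143
Rounded to 4 decimal places: z = -13.7143

Answer: -13.7143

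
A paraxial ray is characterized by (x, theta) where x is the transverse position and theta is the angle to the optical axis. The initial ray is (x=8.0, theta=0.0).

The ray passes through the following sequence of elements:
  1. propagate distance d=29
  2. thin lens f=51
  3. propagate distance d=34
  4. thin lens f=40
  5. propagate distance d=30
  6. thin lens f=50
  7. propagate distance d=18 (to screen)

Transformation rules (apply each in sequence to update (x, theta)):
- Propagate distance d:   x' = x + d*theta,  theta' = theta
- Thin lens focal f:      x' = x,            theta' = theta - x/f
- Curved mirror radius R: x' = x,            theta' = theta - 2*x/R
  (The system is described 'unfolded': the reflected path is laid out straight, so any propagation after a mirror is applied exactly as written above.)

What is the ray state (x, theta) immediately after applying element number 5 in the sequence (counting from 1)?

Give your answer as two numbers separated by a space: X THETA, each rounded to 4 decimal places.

Initial: x=8.0000 theta=0.0000
After 1 (propagate distance d=29): x=8.0000 theta=0.0000
After 2 (thin lens f=51): x=8.0000 theta=-8/51 (≈-0.1569)
After 3 (propagate distance d=34): x=8/3 (≈2.6667) theta=-8/51 (≈-0.1569)
After 4 (thin lens f=40): x=8/3 (≈2.6667) theta=-19/85 (≈-0.2235)
After 5 (propagate distance d=30): x=-206/51 (≈-4.0392) theta=-19/85 (≈-0.2235)
Rounded to 4 decimal places: x = -4.0392, theta = -0.2235

Answer: -4.0392 -0.2235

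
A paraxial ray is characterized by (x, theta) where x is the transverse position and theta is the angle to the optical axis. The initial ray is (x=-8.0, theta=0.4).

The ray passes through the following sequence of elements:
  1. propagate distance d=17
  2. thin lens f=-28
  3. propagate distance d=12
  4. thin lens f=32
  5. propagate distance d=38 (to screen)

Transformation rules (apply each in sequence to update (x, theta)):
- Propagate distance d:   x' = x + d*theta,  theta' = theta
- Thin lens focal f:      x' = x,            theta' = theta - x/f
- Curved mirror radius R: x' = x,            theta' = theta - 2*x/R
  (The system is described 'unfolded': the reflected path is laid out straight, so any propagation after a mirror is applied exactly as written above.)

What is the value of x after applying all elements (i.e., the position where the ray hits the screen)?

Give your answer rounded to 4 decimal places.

Answer: 12.9929

Derivation:
Initial: x=-8.0000 theta=0.4000
After 1 (propagate distance d=17): x=-1.2000 theta=0.4000
After 2 (thin lens f=-28): x=-1.2000 theta=5/14 (≈0.3571)
After 3 (propagate distance d=12): x=108/35 (≈3.0857) theta=5/14 (≈0.3571)
After 4 (thin lens f=32): x=108/35 (≈3.0857) theta=73/280 (≈0.2607)
After 5 (propagate distance d=38 (to screen)): x=1819/140 (≈12.9929) theta=73/280 (≈0.2607)
Rounded to 4 decimal places: x = 12.9929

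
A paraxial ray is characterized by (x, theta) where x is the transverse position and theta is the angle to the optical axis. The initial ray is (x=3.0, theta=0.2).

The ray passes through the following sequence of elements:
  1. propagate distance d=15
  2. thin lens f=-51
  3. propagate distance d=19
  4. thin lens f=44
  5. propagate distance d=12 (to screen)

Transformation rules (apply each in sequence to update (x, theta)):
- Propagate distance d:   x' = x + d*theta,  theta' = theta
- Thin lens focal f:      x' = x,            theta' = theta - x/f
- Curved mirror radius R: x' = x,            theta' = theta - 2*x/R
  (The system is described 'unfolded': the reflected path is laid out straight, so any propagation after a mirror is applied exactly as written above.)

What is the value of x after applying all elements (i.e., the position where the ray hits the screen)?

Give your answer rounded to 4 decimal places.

Answer: 12.5647

Derivation:
Initial: x=3.0000 theta=0.2000
After 1 (propagate distance d=15): x=6.0000 theta=0.2000
After 2 (thin lens f=-51): x=6.0000 theta=27/85 (≈0.3176)
After 3 (propagate distance d=19): x=1023/85 (≈12.0353) theta=27/85 (≈0.3176)
After 4 (thin lens f=44): x=1023/85 (≈12.0353) theta=3/68 (≈0.0441)
After 5 (propagate distance d=12 (to screen)): x=1068/85 (≈12.5647) theta=3/68 (≈0.0441)
Rounded to 4 decimal places: x = 12.5647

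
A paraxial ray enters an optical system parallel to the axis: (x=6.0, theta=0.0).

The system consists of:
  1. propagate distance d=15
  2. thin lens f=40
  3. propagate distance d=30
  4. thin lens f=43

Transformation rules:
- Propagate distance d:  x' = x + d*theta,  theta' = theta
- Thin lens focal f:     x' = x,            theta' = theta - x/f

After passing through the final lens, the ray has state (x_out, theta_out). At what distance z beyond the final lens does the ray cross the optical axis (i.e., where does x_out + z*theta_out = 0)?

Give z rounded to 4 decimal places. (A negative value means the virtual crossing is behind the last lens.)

Answer: 8.1132

Derivation:
Initial: x=6.0000 theta=0.0000
After 1 (propagate distance d=15): x=6.0000 theta=0.0000
After 2 (thin lens f=40): x=6.0000 theta=-0.1500
After 3 (propagate distance d=30): x=1.5000 theta=-0.1500
After 4 (thin lens f=43): x=1.5000 theta=-159/860 (≈-0.1849)
z_focus = -x_out/theta_out = -(1.5000)/(-159/860) = 430/53 ≈ 8.1132
Rounded to 4 decimal places: z = 8.1132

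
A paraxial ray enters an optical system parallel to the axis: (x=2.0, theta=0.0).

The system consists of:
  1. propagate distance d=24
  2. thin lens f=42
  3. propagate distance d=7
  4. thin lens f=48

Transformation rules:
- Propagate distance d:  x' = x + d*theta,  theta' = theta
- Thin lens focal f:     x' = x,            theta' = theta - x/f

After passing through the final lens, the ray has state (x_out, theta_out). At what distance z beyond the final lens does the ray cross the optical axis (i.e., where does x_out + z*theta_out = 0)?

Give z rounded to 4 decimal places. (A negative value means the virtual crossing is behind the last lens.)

Initial: x=2.0000 theta=0.0000
After 1 (propagate distance d=24): x=2.0000 theta=0.0000
After 2 (thin lens f=42): x=2.0000 theta=-1/21 (≈-0.0476)
After 3 (propagate distance d=7): x=5/3 (≈1.6667) theta=-1/21 (≈-0.0476)
After 4 (thin lens f=48): x=5/3 (≈1.6667) theta=-83/1008 (≈-0.0823)
z_focus = -x_out/theta_out = -(5/3)/(-83/1008) = 1680/83 ≈ 20.2410
Rounded to 4 decimal places: z = 20.2410

Answer: 20.2410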